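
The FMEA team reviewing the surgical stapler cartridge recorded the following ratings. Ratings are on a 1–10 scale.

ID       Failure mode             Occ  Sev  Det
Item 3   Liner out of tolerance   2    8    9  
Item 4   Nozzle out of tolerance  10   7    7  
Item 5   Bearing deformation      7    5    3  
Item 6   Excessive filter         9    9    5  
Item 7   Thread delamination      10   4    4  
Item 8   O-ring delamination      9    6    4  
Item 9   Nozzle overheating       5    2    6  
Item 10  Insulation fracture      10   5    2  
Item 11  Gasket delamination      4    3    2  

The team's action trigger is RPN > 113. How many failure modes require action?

RPN = Severity × Occurrence × Detection:
  Item 3: 8 × 2 × 9 = 144
  Item 4: 7 × 10 × 7 = 490
  Item 5: 5 × 7 × 3 = 105
  Item 6: 9 × 9 × 5 = 405
  Item 7: 4 × 10 × 4 = 160
  Item 8: 6 × 9 × 4 = 216
  Item 9: 2 × 5 × 6 = 60
  Item 10: 5 × 10 × 2 = 100
  Item 11: 3 × 4 × 2 = 24
Modes with RPN > 113: Item 3 (144), Item 4 (490), Item 6 (405), Item 7 (160), Item 8 (216) → 5.

5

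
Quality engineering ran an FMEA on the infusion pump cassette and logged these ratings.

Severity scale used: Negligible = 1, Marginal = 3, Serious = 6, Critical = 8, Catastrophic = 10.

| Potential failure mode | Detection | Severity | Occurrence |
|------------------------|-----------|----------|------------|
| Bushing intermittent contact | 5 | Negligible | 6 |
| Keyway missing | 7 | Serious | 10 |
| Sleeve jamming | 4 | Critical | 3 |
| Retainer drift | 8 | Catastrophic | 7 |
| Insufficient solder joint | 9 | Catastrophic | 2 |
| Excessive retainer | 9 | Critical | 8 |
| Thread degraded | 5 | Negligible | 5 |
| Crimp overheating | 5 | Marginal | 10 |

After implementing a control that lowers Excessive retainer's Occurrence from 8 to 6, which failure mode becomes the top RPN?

Retainer drift

RPN = Severity × Occurrence × Detection:
  Bushing intermittent contact: 1 × 6 × 5 = 30
  Keyway missing: 6 × 10 × 7 = 420
  Sleeve jamming: 8 × 3 × 4 = 96
  Retainer drift: 10 × 7 × 8 = 560
  Insufficient solder joint: 10 × 2 × 9 = 180
  Excessive retainer: 8 × 8 × 9 = 576
  Thread degraded: 1 × 5 × 5 = 25
  Crimp overheating: 3 × 10 × 5 = 150
After action: Excessive retainer → 8 × 6 × 9 = 432.
Revised RPNs: Retainer drift=560, Excessive retainer=432, Keyway missing=420, Insufficient solder joint=180, Crimp overheating=150, Sleeve jamming=96, Bushing intermittent contact=30, Thread degraded=25.
Highest is now Retainer drift (560).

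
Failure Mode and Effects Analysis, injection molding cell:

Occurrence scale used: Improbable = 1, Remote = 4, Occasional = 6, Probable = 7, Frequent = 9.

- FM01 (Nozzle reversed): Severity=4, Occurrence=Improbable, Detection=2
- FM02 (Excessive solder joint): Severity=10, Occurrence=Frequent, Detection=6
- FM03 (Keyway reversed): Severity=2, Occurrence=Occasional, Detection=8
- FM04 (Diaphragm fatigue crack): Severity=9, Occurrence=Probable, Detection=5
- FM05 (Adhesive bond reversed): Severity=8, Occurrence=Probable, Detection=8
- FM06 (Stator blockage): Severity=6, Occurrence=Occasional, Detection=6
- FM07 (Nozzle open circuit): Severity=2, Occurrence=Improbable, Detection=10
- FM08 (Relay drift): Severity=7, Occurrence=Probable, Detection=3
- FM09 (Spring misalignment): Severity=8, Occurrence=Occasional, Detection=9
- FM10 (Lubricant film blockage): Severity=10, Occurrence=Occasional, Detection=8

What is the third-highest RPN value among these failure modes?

RPN = Severity × Occurrence × Detection:
  FM01: 4 × 1 × 2 = 8
  FM02: 10 × 9 × 6 = 540
  FM03: 2 × 6 × 8 = 96
  FM04: 9 × 7 × 5 = 315
  FM05: 8 × 7 × 8 = 448
  FM06: 6 × 6 × 6 = 216
  FM07: 2 × 1 × 10 = 20
  FM08: 7 × 7 × 3 = 147
  FM09: 8 × 6 × 9 = 432
  FM10: 10 × 6 × 8 = 480
Sorted descending: 540, 480, 448, 432, 315, 216, 147, 96, 20, 8.
The third-highest RPN is 448 (FM05).

448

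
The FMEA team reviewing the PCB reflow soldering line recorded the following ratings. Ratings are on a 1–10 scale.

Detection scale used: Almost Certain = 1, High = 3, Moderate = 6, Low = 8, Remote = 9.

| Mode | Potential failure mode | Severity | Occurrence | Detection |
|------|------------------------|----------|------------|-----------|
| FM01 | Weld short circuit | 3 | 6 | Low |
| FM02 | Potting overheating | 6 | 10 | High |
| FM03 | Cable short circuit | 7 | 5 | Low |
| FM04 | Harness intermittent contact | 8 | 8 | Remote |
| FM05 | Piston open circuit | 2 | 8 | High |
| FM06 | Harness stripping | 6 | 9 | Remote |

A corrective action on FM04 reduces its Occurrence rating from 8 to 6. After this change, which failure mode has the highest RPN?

RPN = Severity × Occurrence × Detection:
  FM01: 3 × 6 × 8 = 144
  FM02: 6 × 10 × 3 = 180
  FM03: 7 × 5 × 8 = 280
  FM04: 8 × 8 × 9 = 576
  FM05: 2 × 8 × 3 = 48
  FM06: 6 × 9 × 9 = 486
After action: FM04 → 8 × 6 × 9 = 432.
Revised RPNs: FM06=486, FM04=432, FM03=280, FM02=180, FM01=144, FM05=48.
Highest is now FM06 (486).

FM06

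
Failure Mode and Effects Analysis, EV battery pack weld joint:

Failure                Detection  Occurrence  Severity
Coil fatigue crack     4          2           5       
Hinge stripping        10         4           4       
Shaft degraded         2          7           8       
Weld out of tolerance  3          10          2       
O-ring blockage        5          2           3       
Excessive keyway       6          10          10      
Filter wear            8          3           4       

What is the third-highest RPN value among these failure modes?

112

RPN = Severity × Occurrence × Detection:
  Coil fatigue crack: 5 × 2 × 4 = 40
  Hinge stripping: 4 × 4 × 10 = 160
  Shaft degraded: 8 × 7 × 2 = 112
  Weld out of tolerance: 2 × 10 × 3 = 60
  O-ring blockage: 3 × 2 × 5 = 30
  Excessive keyway: 10 × 10 × 6 = 600
  Filter wear: 4 × 3 × 8 = 96
Sorted descending: 600, 160, 112, 96, 60, 40, 30.
The third-highest RPN is 112 (Shaft degraded).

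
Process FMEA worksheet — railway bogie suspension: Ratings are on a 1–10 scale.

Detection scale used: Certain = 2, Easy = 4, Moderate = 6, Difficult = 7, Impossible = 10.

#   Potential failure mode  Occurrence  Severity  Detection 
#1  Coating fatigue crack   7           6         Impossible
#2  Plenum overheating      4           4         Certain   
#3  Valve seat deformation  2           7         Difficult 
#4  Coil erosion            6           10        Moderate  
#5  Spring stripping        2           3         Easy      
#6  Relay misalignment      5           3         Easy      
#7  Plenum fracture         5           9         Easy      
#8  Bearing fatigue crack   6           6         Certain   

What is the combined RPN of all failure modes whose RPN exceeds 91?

RPN = Severity × Occurrence × Detection:
  #1: 6 × 7 × 10 = 420
  #2: 4 × 4 × 2 = 32
  #3: 7 × 2 × 7 = 98
  #4: 10 × 6 × 6 = 360
  #5: 3 × 2 × 4 = 24
  #6: 3 × 5 × 4 = 60
  #7: 9 × 5 × 4 = 180
  #8: 6 × 6 × 2 = 72
RPN > 91: #1 (420), #3 (98), #4 (360), #7 (180).
Sum: 420 + 98 + 360 + 180 = 1058.

1058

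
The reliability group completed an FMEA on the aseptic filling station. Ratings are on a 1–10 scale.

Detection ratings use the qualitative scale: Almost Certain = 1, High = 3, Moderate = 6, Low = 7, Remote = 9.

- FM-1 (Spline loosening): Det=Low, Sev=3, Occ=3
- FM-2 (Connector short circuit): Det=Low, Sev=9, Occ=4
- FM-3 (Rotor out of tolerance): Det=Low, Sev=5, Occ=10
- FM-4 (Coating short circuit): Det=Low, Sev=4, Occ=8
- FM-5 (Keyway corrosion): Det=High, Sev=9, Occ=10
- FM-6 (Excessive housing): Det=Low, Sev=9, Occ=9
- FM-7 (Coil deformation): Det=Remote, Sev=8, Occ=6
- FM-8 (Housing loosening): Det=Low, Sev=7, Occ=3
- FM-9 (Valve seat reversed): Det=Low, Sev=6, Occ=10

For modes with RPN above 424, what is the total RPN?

RPN = Severity × Occurrence × Detection:
  FM-1: 3 × 3 × 7 = 63
  FM-2: 9 × 4 × 7 = 252
  FM-3: 5 × 10 × 7 = 350
  FM-4: 4 × 8 × 7 = 224
  FM-5: 9 × 10 × 3 = 270
  FM-6: 9 × 9 × 7 = 567
  FM-7: 8 × 6 × 9 = 432
  FM-8: 7 × 3 × 7 = 147
  FM-9: 6 × 10 × 7 = 420
RPN > 424: FM-6 (567), FM-7 (432).
Sum: 567 + 432 = 999.

999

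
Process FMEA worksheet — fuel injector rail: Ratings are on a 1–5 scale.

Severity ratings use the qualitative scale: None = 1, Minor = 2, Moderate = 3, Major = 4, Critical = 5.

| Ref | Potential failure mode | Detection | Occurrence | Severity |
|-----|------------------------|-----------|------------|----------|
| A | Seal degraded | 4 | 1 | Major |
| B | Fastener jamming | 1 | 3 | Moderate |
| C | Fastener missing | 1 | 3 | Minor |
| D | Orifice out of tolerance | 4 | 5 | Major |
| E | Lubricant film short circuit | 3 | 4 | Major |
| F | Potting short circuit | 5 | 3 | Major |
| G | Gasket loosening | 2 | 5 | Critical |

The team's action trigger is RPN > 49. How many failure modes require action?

3

RPN = Severity × Occurrence × Detection:
  A: 4 × 1 × 4 = 16
  B: 3 × 3 × 1 = 9
  C: 2 × 3 × 1 = 6
  D: 4 × 5 × 4 = 80
  E: 4 × 4 × 3 = 48
  F: 4 × 3 × 5 = 60
  G: 5 × 5 × 2 = 50
Modes with RPN > 49: D (80), F (60), G (50) → 3.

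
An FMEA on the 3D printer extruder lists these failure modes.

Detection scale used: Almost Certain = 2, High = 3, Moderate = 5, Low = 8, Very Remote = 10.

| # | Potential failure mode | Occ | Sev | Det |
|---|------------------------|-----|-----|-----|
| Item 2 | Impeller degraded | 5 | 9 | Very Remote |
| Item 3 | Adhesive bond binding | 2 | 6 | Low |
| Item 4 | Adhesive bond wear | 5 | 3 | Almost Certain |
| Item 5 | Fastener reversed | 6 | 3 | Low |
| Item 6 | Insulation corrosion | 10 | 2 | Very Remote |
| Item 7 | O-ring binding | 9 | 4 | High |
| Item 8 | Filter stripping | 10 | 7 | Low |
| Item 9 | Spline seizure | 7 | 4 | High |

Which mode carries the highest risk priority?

RPN = Severity × Occurrence × Detection:
  Item 2: 9 × 5 × 10 = 450
  Item 3: 6 × 2 × 8 = 96
  Item 4: 3 × 5 × 2 = 30
  Item 5: 3 × 6 × 8 = 144
  Item 6: 2 × 10 × 10 = 200
  Item 7: 4 × 9 × 3 = 108
  Item 8: 7 × 10 × 8 = 560
  Item 9: 4 × 7 × 3 = 84
Highest RPN is 560 → Item 8.

Item 8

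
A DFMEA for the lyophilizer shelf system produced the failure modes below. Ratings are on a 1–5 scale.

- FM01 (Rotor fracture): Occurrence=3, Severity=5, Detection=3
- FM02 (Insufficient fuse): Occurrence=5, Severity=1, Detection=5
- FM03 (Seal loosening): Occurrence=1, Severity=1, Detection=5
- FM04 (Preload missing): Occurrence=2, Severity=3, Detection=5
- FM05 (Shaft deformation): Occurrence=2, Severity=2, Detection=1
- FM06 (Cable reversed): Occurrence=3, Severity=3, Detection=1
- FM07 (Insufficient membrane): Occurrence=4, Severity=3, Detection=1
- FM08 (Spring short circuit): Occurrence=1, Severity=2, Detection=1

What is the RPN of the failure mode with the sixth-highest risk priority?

RPN = Severity × Occurrence × Detection:
  FM01: 5 × 3 × 3 = 45
  FM02: 1 × 5 × 5 = 25
  FM03: 1 × 1 × 5 = 5
  FM04: 3 × 2 × 5 = 30
  FM05: 2 × 2 × 1 = 4
  FM06: 3 × 3 × 1 = 9
  FM07: 3 × 4 × 1 = 12
  FM08: 2 × 1 × 1 = 2
Sorted descending: 45, 30, 25, 12, 9, 5, 4, 2.
The sixth-highest RPN is 5 (FM03).

5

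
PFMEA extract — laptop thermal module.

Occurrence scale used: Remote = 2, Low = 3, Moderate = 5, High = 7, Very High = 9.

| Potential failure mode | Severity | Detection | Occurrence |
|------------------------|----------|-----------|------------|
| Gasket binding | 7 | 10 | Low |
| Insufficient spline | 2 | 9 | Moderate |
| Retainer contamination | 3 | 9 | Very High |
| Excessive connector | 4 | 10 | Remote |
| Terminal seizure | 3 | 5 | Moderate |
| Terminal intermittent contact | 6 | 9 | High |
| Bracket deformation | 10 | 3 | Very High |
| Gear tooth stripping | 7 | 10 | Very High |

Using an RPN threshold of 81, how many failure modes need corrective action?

RPN = Severity × Occurrence × Detection:
  Gasket binding: 7 × 3 × 10 = 210
  Insufficient spline: 2 × 5 × 9 = 90
  Retainer contamination: 3 × 9 × 9 = 243
  Excessive connector: 4 × 2 × 10 = 80
  Terminal seizure: 3 × 5 × 5 = 75
  Terminal intermittent contact: 6 × 7 × 9 = 378
  Bracket deformation: 10 × 9 × 3 = 270
  Gear tooth stripping: 7 × 9 × 10 = 630
Modes with RPN ≥ 81: Gasket binding (210), Insufficient spline (90), Retainer contamination (243), Terminal intermittent contact (378), Bracket deformation (270), Gear tooth stripping (630) → 6.

6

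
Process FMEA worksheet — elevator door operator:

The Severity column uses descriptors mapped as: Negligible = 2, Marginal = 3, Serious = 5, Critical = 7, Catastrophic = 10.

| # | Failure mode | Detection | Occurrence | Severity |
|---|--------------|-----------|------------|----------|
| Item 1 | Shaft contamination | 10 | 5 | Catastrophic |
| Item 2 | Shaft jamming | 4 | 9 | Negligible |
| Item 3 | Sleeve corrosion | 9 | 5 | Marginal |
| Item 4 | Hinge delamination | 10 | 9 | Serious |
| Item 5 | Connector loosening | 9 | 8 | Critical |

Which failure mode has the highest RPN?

Item 5

RPN = Severity × Occurrence × Detection:
  Item 1: 10 × 5 × 10 = 500
  Item 2: 2 × 9 × 4 = 72
  Item 3: 3 × 5 × 9 = 135
  Item 4: 5 × 9 × 10 = 450
  Item 5: 7 × 8 × 9 = 504
Highest RPN is 504 → Item 5.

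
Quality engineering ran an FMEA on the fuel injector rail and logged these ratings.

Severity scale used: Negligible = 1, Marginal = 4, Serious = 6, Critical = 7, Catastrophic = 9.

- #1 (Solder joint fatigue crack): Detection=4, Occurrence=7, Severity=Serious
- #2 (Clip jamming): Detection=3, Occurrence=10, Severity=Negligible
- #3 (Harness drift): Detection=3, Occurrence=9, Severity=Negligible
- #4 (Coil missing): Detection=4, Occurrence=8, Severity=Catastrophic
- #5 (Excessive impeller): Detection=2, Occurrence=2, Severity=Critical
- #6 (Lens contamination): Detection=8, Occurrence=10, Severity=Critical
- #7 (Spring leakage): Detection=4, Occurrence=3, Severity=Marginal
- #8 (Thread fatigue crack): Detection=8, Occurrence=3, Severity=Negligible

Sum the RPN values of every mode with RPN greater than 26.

RPN = Severity × Occurrence × Detection:
  #1: 6 × 7 × 4 = 168
  #2: 1 × 10 × 3 = 30
  #3: 1 × 9 × 3 = 27
  #4: 9 × 8 × 4 = 288
  #5: 7 × 2 × 2 = 28
  #6: 7 × 10 × 8 = 560
  #7: 4 × 3 × 4 = 48
  #8: 1 × 3 × 8 = 24
RPN > 26: #1 (168), #2 (30), #3 (27), #4 (288), #5 (28), #6 (560), #7 (48).
Sum: 168 + 30 + 27 + 288 + 28 + 560 + 48 = 1149.

1149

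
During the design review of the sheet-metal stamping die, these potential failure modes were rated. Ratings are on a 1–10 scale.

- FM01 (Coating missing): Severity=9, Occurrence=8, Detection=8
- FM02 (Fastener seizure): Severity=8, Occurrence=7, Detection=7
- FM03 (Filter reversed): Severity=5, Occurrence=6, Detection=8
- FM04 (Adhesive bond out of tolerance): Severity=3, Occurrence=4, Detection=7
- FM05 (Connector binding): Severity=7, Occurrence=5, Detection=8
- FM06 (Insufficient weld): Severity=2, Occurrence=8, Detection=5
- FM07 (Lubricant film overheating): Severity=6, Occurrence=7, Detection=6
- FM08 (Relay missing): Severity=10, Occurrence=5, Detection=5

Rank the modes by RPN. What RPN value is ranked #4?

RPN = Severity × Occurrence × Detection:
  FM01: 9 × 8 × 8 = 576
  FM02: 8 × 7 × 7 = 392
  FM03: 5 × 6 × 8 = 240
  FM04: 3 × 4 × 7 = 84
  FM05: 7 × 5 × 8 = 280
  FM06: 2 × 8 × 5 = 80
  FM07: 6 × 7 × 6 = 252
  FM08: 10 × 5 × 5 = 250
Sorted descending: 576, 392, 280, 252, 250, 240, 84, 80.
The fourth-highest RPN is 252 (FM07).

252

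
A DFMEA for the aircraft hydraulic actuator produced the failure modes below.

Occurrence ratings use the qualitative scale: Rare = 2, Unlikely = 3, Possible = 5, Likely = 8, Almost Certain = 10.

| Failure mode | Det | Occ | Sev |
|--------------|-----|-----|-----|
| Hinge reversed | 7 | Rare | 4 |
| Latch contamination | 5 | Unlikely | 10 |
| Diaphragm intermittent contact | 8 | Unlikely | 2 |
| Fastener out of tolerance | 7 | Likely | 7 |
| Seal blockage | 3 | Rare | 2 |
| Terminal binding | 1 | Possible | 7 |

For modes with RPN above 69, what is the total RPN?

RPN = Severity × Occurrence × Detection:
  Hinge reversed: 4 × 2 × 7 = 56
  Latch contamination: 10 × 3 × 5 = 150
  Diaphragm intermittent contact: 2 × 3 × 8 = 48
  Fastener out of tolerance: 7 × 8 × 7 = 392
  Seal blockage: 2 × 2 × 3 = 12
  Terminal binding: 7 × 5 × 1 = 35
RPN > 69: Latch contamination (150), Fastener out of tolerance (392).
Sum: 150 + 392 = 542.

542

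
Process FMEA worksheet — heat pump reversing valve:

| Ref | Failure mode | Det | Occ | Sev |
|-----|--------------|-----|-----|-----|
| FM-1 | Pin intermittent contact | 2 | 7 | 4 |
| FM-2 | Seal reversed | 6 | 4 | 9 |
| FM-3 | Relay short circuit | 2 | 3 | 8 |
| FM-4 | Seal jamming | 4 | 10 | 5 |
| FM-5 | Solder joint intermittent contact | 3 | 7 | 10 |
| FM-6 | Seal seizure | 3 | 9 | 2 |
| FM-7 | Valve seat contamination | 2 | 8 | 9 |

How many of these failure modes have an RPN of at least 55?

RPN = Severity × Occurrence × Detection:
  FM-1: 4 × 7 × 2 = 56
  FM-2: 9 × 4 × 6 = 216
  FM-3: 8 × 3 × 2 = 48
  FM-4: 5 × 10 × 4 = 200
  FM-5: 10 × 7 × 3 = 210
  FM-6: 2 × 9 × 3 = 54
  FM-7: 9 × 8 × 2 = 144
Modes with RPN ≥ 55: FM-1 (56), FM-2 (216), FM-4 (200), FM-5 (210), FM-7 (144) → 5.

5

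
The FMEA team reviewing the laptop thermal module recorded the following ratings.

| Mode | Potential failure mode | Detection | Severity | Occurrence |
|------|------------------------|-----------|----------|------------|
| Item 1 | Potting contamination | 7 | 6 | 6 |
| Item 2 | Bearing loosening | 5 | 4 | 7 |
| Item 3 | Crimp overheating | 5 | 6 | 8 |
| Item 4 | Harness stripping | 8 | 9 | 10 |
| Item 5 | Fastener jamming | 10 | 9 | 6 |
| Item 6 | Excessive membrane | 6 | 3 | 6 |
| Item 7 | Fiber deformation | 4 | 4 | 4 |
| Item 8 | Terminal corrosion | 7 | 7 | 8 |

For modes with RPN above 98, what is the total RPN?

RPN = Severity × Occurrence × Detection:
  Item 1: 6 × 6 × 7 = 252
  Item 2: 4 × 7 × 5 = 140
  Item 3: 6 × 8 × 5 = 240
  Item 4: 9 × 10 × 8 = 720
  Item 5: 9 × 6 × 10 = 540
  Item 6: 3 × 6 × 6 = 108
  Item 7: 4 × 4 × 4 = 64
  Item 8: 7 × 8 × 7 = 392
RPN > 98: Item 1 (252), Item 2 (140), Item 3 (240), Item 4 (720), Item 5 (540), Item 6 (108), Item 8 (392).
Sum: 252 + 140 + 240 + 720 + 540 + 108 + 392 = 2392.

2392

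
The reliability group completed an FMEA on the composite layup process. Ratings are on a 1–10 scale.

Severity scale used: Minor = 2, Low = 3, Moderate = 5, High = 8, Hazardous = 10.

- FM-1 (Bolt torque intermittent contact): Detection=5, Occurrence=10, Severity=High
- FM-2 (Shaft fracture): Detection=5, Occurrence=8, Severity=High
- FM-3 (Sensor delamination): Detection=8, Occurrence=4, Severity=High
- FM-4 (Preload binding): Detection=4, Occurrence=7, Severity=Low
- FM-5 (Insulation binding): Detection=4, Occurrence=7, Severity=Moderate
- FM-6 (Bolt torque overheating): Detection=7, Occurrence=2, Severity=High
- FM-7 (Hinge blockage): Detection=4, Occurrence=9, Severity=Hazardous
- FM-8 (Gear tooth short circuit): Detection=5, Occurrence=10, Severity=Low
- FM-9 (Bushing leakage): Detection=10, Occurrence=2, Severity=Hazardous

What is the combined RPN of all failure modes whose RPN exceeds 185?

RPN = Severity × Occurrence × Detection:
  FM-1: 8 × 10 × 5 = 400
  FM-2: 8 × 8 × 5 = 320
  FM-3: 8 × 4 × 8 = 256
  FM-4: 3 × 7 × 4 = 84
  FM-5: 5 × 7 × 4 = 140
  FM-6: 8 × 2 × 7 = 112
  FM-7: 10 × 9 × 4 = 360
  FM-8: 3 × 10 × 5 = 150
  FM-9: 10 × 2 × 10 = 200
RPN > 185: FM-1 (400), FM-2 (320), FM-3 (256), FM-7 (360), FM-9 (200).
Sum: 400 + 320 + 256 + 360 + 200 = 1536.

1536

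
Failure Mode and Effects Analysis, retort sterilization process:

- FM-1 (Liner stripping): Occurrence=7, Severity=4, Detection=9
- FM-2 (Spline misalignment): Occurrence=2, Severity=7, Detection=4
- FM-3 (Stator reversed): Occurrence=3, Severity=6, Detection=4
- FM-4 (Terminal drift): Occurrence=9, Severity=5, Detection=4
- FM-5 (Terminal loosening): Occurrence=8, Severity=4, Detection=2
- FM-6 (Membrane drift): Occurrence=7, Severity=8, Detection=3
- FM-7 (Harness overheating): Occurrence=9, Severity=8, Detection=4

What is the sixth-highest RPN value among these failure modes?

RPN = Severity × Occurrence × Detection:
  FM-1: 4 × 7 × 9 = 252
  FM-2: 7 × 2 × 4 = 56
  FM-3: 6 × 3 × 4 = 72
  FM-4: 5 × 9 × 4 = 180
  FM-5: 4 × 8 × 2 = 64
  FM-6: 8 × 7 × 3 = 168
  FM-7: 8 × 9 × 4 = 288
Sorted descending: 288, 252, 180, 168, 72, 64, 56.
The sixth-highest RPN is 64 (FM-5).

64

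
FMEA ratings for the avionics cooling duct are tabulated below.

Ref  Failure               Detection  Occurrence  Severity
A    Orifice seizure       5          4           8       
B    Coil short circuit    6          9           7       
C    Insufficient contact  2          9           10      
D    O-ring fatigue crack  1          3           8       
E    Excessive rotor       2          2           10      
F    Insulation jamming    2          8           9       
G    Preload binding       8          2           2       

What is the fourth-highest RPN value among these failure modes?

144

RPN = Severity × Occurrence × Detection:
  A: 8 × 4 × 5 = 160
  B: 7 × 9 × 6 = 378
  C: 10 × 9 × 2 = 180
  D: 8 × 3 × 1 = 24
  E: 10 × 2 × 2 = 40
  F: 9 × 8 × 2 = 144
  G: 2 × 2 × 8 = 32
Sorted descending: 378, 180, 160, 144, 40, 32, 24.
The fourth-highest RPN is 144 (F).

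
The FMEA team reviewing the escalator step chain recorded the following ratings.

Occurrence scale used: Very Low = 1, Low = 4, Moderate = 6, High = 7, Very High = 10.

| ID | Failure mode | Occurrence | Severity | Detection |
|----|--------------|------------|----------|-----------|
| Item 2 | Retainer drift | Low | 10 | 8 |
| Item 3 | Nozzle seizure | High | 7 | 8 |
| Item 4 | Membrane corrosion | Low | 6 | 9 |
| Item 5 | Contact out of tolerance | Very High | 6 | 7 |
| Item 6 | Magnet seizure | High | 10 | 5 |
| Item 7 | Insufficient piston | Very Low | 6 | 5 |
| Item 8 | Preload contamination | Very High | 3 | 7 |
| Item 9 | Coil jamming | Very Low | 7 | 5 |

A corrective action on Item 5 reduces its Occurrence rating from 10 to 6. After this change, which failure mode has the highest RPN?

RPN = Severity × Occurrence × Detection:
  Item 2: 10 × 4 × 8 = 320
  Item 3: 7 × 7 × 8 = 392
  Item 4: 6 × 4 × 9 = 216
  Item 5: 6 × 10 × 7 = 420
  Item 6: 10 × 7 × 5 = 350
  Item 7: 6 × 1 × 5 = 30
  Item 8: 3 × 10 × 7 = 210
  Item 9: 7 × 1 × 5 = 35
After action: Item 5 → 6 × 6 × 7 = 252.
Revised RPNs: Item 3=392, Item 6=350, Item 2=320, Item 5=252, Item 4=216, Item 8=210, Item 9=35, Item 7=30.
Highest is now Item 3 (392).

Item 3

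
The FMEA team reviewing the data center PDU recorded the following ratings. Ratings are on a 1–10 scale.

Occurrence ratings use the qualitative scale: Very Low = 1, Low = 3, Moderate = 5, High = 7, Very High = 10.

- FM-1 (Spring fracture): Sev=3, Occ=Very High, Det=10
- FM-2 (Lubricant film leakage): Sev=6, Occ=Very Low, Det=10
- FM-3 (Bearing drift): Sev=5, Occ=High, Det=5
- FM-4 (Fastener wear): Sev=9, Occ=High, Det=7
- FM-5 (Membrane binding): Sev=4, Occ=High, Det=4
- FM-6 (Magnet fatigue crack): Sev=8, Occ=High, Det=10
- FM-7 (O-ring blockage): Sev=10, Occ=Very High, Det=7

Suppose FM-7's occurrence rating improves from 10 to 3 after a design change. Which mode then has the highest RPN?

RPN = Severity × Occurrence × Detection:
  FM-1: 3 × 10 × 10 = 300
  FM-2: 6 × 1 × 10 = 60
  FM-3: 5 × 7 × 5 = 175
  FM-4: 9 × 7 × 7 = 441
  FM-5: 4 × 7 × 4 = 112
  FM-6: 8 × 7 × 10 = 560
  FM-7: 10 × 10 × 7 = 700
After action: FM-7 → 10 × 3 × 7 = 210.
Revised RPNs: FM-6=560, FM-4=441, FM-1=300, FM-7=210, FM-3=175, FM-5=112, FM-2=60.
Highest is now FM-6 (560).

FM-6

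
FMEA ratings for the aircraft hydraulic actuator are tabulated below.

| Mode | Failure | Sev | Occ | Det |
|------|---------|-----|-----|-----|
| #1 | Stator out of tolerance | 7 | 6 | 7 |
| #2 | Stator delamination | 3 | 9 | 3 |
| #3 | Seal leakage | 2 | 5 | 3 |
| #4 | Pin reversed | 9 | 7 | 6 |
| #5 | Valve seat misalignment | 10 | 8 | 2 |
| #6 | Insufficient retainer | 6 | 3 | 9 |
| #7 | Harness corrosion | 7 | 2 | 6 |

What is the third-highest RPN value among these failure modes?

RPN = Severity × Occurrence × Detection:
  #1: 7 × 6 × 7 = 294
  #2: 3 × 9 × 3 = 81
  #3: 2 × 5 × 3 = 30
  #4: 9 × 7 × 6 = 378
  #5: 10 × 8 × 2 = 160
  #6: 6 × 3 × 9 = 162
  #7: 7 × 2 × 6 = 84
Sorted descending: 378, 294, 162, 160, 84, 81, 30.
The third-highest RPN is 162 (#6).

162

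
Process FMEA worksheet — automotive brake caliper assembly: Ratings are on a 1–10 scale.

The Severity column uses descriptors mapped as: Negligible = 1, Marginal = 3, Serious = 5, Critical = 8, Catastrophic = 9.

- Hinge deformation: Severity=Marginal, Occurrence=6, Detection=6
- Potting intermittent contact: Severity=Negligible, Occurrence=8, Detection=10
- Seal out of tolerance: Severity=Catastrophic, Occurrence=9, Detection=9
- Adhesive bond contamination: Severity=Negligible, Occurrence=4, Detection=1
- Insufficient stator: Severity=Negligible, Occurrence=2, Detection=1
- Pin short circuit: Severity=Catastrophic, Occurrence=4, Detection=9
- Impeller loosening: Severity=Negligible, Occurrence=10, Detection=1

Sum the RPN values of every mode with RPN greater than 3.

RPN = Severity × Occurrence × Detection:
  Hinge deformation: 3 × 6 × 6 = 108
  Potting intermittent contact: 1 × 8 × 10 = 80
  Seal out of tolerance: 9 × 9 × 9 = 729
  Adhesive bond contamination: 1 × 4 × 1 = 4
  Insufficient stator: 1 × 2 × 1 = 2
  Pin short circuit: 9 × 4 × 9 = 324
  Impeller loosening: 1 × 10 × 1 = 10
RPN > 3: Hinge deformation (108), Potting intermittent contact (80), Seal out of tolerance (729), Adhesive bond contamination (4), Pin short circuit (324), Impeller loosening (10).
Sum: 108 + 80 + 729 + 4 + 324 + 10 = 1255.

1255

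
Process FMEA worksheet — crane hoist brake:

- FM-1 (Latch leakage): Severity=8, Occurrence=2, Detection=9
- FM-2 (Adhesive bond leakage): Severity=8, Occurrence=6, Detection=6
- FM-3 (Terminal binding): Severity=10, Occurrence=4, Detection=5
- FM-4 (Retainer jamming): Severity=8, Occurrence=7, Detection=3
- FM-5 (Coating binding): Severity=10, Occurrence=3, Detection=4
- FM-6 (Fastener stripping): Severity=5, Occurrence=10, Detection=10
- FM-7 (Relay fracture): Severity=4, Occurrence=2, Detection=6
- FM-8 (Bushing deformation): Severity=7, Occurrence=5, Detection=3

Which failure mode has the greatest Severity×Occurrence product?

FM-4

Criticality = Severity × Occurrence:
  FM-1: 8 × 2 = 16
  FM-2: 8 × 6 = 48
  FM-3: 10 × 4 = 40
  FM-4: 8 × 7 = 56
  FM-5: 10 × 3 = 30
  FM-6: 5 × 10 = 50
  FM-7: 4 × 2 = 8
  FM-8: 7 × 5 = 35
Highest criticality is 56 → FM-4.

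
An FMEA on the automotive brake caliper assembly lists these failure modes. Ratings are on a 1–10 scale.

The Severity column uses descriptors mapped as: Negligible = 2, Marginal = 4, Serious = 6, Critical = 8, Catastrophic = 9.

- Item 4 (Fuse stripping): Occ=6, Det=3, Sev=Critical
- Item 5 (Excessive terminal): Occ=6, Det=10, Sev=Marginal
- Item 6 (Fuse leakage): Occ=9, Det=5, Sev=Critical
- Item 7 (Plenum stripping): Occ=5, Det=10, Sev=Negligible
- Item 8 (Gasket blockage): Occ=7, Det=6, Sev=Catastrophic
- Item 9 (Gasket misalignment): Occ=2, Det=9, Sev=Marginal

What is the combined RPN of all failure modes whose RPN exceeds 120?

RPN = Severity × Occurrence × Detection:
  Item 4: 8 × 6 × 3 = 144
  Item 5: 4 × 6 × 10 = 240
  Item 6: 8 × 9 × 5 = 360
  Item 7: 2 × 5 × 10 = 100
  Item 8: 9 × 7 × 6 = 378
  Item 9: 4 × 2 × 9 = 72
RPN > 120: Item 4 (144), Item 5 (240), Item 6 (360), Item 8 (378).
Sum: 144 + 240 + 360 + 378 = 1122.

1122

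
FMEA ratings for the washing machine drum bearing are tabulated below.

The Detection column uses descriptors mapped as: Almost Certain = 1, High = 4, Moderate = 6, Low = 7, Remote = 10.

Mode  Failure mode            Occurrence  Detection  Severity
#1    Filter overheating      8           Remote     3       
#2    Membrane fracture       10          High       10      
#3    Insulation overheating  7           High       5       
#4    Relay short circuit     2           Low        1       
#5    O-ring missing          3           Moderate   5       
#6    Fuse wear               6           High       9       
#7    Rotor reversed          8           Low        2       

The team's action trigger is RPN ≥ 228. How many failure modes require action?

RPN = Severity × Occurrence × Detection:
  #1: 3 × 8 × 10 = 240
  #2: 10 × 10 × 4 = 400
  #3: 5 × 7 × 4 = 140
  #4: 1 × 2 × 7 = 14
  #5: 5 × 3 × 6 = 90
  #6: 9 × 6 × 4 = 216
  #7: 2 × 8 × 7 = 112
Modes with RPN ≥ 228: #1 (240), #2 (400) → 2.

2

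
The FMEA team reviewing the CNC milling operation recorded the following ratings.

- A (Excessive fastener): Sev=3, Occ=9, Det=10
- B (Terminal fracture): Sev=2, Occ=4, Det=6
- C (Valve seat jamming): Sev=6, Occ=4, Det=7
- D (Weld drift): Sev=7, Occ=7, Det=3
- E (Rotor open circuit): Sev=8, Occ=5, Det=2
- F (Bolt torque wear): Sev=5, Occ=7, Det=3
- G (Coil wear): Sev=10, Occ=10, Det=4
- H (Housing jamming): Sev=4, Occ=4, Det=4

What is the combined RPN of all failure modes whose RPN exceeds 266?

RPN = Severity × Occurrence × Detection:
  A: 3 × 9 × 10 = 270
  B: 2 × 4 × 6 = 48
  C: 6 × 4 × 7 = 168
  D: 7 × 7 × 3 = 147
  E: 8 × 5 × 2 = 80
  F: 5 × 7 × 3 = 105
  G: 10 × 10 × 4 = 400
  H: 4 × 4 × 4 = 64
RPN > 266: A (270), G (400).
Sum: 270 + 400 = 670.

670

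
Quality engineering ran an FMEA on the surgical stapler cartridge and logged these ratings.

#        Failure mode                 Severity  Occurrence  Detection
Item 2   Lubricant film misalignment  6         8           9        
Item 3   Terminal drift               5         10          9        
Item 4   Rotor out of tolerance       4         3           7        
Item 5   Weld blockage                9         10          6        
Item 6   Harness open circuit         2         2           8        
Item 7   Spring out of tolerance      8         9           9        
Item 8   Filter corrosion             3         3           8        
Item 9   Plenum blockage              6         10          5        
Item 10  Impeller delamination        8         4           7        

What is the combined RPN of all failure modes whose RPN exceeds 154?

2594

RPN = Severity × Occurrence × Detection:
  Item 2: 6 × 8 × 9 = 432
  Item 3: 5 × 10 × 9 = 450
  Item 4: 4 × 3 × 7 = 84
  Item 5: 9 × 10 × 6 = 540
  Item 6: 2 × 2 × 8 = 32
  Item 7: 8 × 9 × 9 = 648
  Item 8: 3 × 3 × 8 = 72
  Item 9: 6 × 10 × 5 = 300
  Item 10: 8 × 4 × 7 = 224
RPN > 154: Item 2 (432), Item 3 (450), Item 5 (540), Item 7 (648), Item 9 (300), Item 10 (224).
Sum: 432 + 450 + 540 + 648 + 300 + 224 = 2594.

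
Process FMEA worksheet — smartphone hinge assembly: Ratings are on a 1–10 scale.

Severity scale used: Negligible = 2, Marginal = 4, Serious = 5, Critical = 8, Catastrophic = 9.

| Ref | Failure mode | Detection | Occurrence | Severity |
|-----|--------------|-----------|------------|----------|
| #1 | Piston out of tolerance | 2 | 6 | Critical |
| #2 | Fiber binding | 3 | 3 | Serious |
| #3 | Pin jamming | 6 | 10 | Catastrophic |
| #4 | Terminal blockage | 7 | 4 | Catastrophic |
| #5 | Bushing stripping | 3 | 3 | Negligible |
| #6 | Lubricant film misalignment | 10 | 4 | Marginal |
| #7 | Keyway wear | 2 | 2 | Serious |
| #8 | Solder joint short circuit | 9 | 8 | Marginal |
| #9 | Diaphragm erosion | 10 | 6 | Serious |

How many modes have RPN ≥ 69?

6

RPN = Severity × Occurrence × Detection:
  #1: 8 × 6 × 2 = 96
  #2: 5 × 3 × 3 = 45
  #3: 9 × 10 × 6 = 540
  #4: 9 × 4 × 7 = 252
  #5: 2 × 3 × 3 = 18
  #6: 4 × 4 × 10 = 160
  #7: 5 × 2 × 2 = 20
  #8: 4 × 8 × 9 = 288
  #9: 5 × 6 × 10 = 300
Modes with RPN ≥ 69: #1 (96), #3 (540), #4 (252), #6 (160), #8 (288), #9 (300) → 6.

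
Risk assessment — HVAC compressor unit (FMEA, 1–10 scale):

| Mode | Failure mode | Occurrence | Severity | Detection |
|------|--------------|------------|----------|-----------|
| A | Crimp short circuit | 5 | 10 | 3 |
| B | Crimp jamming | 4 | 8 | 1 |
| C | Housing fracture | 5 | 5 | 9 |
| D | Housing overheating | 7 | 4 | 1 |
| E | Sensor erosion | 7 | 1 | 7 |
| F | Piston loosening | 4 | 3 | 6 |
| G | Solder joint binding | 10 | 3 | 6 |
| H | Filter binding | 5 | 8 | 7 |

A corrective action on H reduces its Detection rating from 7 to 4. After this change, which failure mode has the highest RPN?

RPN = Severity × Occurrence × Detection:
  A: 10 × 5 × 3 = 150
  B: 8 × 4 × 1 = 32
  C: 5 × 5 × 9 = 225
  D: 4 × 7 × 1 = 28
  E: 1 × 7 × 7 = 49
  F: 3 × 4 × 6 = 72
  G: 3 × 10 × 6 = 180
  H: 8 × 5 × 7 = 280
After action: H → 8 × 5 × 4 = 160.
Revised RPNs: C=225, G=180, H=160, A=150, F=72, E=49, B=32, D=28.
Highest is now C (225).

C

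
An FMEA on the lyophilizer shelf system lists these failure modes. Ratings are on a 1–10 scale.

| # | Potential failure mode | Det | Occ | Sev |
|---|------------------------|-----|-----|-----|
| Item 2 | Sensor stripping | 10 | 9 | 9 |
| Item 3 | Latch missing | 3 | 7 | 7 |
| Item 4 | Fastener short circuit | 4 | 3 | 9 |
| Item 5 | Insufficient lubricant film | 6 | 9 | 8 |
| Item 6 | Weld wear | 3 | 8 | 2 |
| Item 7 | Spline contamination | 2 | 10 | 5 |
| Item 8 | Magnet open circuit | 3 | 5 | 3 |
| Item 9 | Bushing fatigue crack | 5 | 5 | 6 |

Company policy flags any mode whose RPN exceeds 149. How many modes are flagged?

3

RPN = Severity × Occurrence × Detection:
  Item 2: 9 × 9 × 10 = 810
  Item 3: 7 × 7 × 3 = 147
  Item 4: 9 × 3 × 4 = 108
  Item 5: 8 × 9 × 6 = 432
  Item 6: 2 × 8 × 3 = 48
  Item 7: 5 × 10 × 2 = 100
  Item 8: 3 × 5 × 3 = 45
  Item 9: 6 × 5 × 5 = 150
Modes with RPN > 149: Item 2 (810), Item 5 (432), Item 9 (150) → 3.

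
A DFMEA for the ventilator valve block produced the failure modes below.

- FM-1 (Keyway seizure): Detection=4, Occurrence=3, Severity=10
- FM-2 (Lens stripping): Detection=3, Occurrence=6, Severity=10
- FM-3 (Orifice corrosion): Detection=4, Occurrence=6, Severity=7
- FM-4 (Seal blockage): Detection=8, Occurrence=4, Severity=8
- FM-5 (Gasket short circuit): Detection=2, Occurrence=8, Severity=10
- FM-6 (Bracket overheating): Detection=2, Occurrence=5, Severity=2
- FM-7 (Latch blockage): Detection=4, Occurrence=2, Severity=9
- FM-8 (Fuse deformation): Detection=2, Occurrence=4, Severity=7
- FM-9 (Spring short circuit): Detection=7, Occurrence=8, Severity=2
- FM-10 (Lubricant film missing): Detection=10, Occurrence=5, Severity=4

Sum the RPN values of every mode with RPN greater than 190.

456

RPN = Severity × Occurrence × Detection:
  FM-1: 10 × 3 × 4 = 120
  FM-2: 10 × 6 × 3 = 180
  FM-3: 7 × 6 × 4 = 168
  FM-4: 8 × 4 × 8 = 256
  FM-5: 10 × 8 × 2 = 160
  FM-6: 2 × 5 × 2 = 20
  FM-7: 9 × 2 × 4 = 72
  FM-8: 7 × 4 × 2 = 56
  FM-9: 2 × 8 × 7 = 112
  FM-10: 4 × 5 × 10 = 200
RPN > 190: FM-4 (256), FM-10 (200).
Sum: 256 + 200 = 456.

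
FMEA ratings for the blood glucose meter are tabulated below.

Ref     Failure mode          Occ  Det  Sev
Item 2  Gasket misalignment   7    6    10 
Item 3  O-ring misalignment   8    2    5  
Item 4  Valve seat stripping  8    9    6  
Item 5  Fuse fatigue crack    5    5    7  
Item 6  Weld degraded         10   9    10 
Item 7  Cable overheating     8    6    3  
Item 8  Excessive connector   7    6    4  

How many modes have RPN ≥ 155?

5

RPN = Severity × Occurrence × Detection:
  Item 2: 10 × 7 × 6 = 420
  Item 3: 5 × 8 × 2 = 80
  Item 4: 6 × 8 × 9 = 432
  Item 5: 7 × 5 × 5 = 175
  Item 6: 10 × 10 × 9 = 900
  Item 7: 3 × 8 × 6 = 144
  Item 8: 4 × 7 × 6 = 168
Modes with RPN ≥ 155: Item 2 (420), Item 4 (432), Item 5 (175), Item 6 (900), Item 8 (168) → 5.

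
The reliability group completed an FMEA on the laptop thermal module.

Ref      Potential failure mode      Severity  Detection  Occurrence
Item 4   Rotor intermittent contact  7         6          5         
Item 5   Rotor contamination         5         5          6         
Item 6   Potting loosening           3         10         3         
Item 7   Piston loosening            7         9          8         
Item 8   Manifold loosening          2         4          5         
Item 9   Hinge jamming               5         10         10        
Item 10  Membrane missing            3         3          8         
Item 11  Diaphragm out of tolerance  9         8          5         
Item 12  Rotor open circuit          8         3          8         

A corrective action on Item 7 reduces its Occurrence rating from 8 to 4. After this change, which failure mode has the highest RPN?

RPN = Severity × Occurrence × Detection:
  Item 4: 7 × 5 × 6 = 210
  Item 5: 5 × 6 × 5 = 150
  Item 6: 3 × 3 × 10 = 90
  Item 7: 7 × 8 × 9 = 504
  Item 8: 2 × 5 × 4 = 40
  Item 9: 5 × 10 × 10 = 500
  Item 10: 3 × 8 × 3 = 72
  Item 11: 9 × 5 × 8 = 360
  Item 12: 8 × 8 × 3 = 192
After action: Item 7 → 7 × 4 × 9 = 252.
Revised RPNs: Item 9=500, Item 11=360, Item 7=252, Item 4=210, Item 12=192, Item 5=150, Item 6=90, Item 10=72, Item 8=40.
Highest is now Item 9 (500).

Item 9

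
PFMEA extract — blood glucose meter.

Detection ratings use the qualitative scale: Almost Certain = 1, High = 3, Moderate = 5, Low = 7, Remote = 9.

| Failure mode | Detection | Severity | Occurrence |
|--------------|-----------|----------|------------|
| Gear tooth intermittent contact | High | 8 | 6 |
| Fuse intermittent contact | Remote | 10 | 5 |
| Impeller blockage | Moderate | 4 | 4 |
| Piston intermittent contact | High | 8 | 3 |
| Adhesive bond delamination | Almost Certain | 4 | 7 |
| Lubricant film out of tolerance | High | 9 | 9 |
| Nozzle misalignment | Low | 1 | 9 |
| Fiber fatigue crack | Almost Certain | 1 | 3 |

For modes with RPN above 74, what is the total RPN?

917

RPN = Severity × Occurrence × Detection:
  Gear tooth intermittent contact: 8 × 6 × 3 = 144
  Fuse intermittent contact: 10 × 5 × 9 = 450
  Impeller blockage: 4 × 4 × 5 = 80
  Piston intermittent contact: 8 × 3 × 3 = 72
  Adhesive bond delamination: 4 × 7 × 1 = 28
  Lubricant film out of tolerance: 9 × 9 × 3 = 243
  Nozzle misalignment: 1 × 9 × 7 = 63
  Fiber fatigue crack: 1 × 3 × 1 = 3
RPN > 74: Gear tooth intermittent contact (144), Fuse intermittent contact (450), Impeller blockage (80), Lubricant film out of tolerance (243).
Sum: 144 + 450 + 80 + 243 = 917.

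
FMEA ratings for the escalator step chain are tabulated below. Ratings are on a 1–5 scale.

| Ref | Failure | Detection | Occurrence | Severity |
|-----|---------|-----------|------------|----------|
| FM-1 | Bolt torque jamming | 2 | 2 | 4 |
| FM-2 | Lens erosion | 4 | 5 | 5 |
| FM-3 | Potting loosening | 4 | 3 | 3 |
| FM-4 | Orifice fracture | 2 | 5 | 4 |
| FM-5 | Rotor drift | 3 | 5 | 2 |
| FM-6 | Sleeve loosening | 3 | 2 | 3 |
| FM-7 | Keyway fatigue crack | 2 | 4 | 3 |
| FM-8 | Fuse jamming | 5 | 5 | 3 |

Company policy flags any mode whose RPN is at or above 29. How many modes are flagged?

5

RPN = Severity × Occurrence × Detection:
  FM-1: 4 × 2 × 2 = 16
  FM-2: 5 × 5 × 4 = 100
  FM-3: 3 × 3 × 4 = 36
  FM-4: 4 × 5 × 2 = 40
  FM-5: 2 × 5 × 3 = 30
  FM-6: 3 × 2 × 3 = 18
  FM-7: 3 × 4 × 2 = 24
  FM-8: 3 × 5 × 5 = 75
Modes with RPN ≥ 29: FM-2 (100), FM-3 (36), FM-4 (40), FM-5 (30), FM-8 (75) → 5.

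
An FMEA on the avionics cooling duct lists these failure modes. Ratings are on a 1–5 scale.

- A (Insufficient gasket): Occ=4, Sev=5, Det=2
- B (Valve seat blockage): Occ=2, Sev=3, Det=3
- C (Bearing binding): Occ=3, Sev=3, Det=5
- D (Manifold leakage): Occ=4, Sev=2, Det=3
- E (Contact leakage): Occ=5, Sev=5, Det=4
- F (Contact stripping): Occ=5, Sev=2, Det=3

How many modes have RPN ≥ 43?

2

RPN = Severity × Occurrence × Detection:
  A: 5 × 4 × 2 = 40
  B: 3 × 2 × 3 = 18
  C: 3 × 3 × 5 = 45
  D: 2 × 4 × 3 = 24
  E: 5 × 5 × 4 = 100
  F: 2 × 5 × 3 = 30
Modes with RPN ≥ 43: C (45), E (100) → 2.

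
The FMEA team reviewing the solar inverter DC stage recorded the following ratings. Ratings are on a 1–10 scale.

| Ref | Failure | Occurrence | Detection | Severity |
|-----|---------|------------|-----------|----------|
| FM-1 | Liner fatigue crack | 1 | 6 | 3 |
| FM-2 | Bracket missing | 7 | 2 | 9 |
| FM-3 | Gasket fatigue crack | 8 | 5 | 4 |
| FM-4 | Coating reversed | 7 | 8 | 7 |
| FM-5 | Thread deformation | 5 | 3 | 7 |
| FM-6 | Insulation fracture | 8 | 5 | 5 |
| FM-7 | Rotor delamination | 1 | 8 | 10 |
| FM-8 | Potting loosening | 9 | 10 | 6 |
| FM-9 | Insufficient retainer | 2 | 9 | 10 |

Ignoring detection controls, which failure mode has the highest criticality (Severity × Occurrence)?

FM-2

Criticality = Severity × Occurrence:
  FM-1: 3 × 1 = 3
  FM-2: 9 × 7 = 63
  FM-3: 4 × 8 = 32
  FM-4: 7 × 7 = 49
  FM-5: 7 × 5 = 35
  FM-6: 5 × 8 = 40
  FM-7: 10 × 1 = 10
  FM-8: 6 × 9 = 54
  FM-9: 10 × 2 = 20
Highest criticality is 63 → FM-2.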